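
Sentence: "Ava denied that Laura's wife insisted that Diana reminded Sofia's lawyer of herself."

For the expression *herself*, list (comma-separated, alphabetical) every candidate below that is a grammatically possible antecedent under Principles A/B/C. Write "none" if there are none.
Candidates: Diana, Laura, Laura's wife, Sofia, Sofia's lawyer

Diana, Sofia's lawyer

*herself* is a reflexive; Principle A requires it to be bound within its binding domain — the clause headed by 'reminded'.
— Diana: subject of the clause headed by 'reminded'; c-commands the reflexive within its binding domain — allowed (Principle A).
— Laura: possessor inside the subject DP of the clause headed by 'insisted'; does not c-command the reflexive — cannot bind it (Principle A).
— Laura's wife: subject of the clause headed by 'insisted'; c-commands the reflexive but lies outside its binding domain — cannot bind it (Principle A).
— Sofia: possessor inside the object DP of the clause headed by 'reminded'; does not c-command the reflexive — cannot bind it (Principle A).
— Sofia's lawyer: object of the clause headed by 'reminded'; c-commands the reflexive within its binding domain — allowed (Principle A).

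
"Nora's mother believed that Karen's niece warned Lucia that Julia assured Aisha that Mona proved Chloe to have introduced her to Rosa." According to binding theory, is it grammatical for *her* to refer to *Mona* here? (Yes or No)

Yes

*Mona* is an R-expression; Principle C requires it to be free (not bound by any c-commanding expression).
— her: object of the clause headed by 'introduced'; the pronoun does not c-command the R-expression — coreference allowed.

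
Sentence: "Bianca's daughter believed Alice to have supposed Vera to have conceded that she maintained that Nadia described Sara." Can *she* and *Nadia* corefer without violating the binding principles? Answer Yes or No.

*Nadia* is an R-expression; Principle C requires it to be free (not bound by any c-commanding expression).
— she: subject of the clause headed by 'maintained'; the pronoun c-commands the R-expression — coreference blocked (Principle C).

No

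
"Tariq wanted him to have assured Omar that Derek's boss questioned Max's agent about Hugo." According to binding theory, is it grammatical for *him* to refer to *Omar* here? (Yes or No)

*Omar* is an R-expression; Principle C requires it to be free (not bound by any c-commanding expression).
— him: subject of the clause headed by 'assured'; the pronoun c-commands the R-expression — coreference blocked (Principle C).

No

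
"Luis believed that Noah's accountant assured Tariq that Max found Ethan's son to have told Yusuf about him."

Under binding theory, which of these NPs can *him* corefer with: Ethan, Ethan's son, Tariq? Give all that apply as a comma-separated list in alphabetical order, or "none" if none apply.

*him* is a pronoun; Principle B requires it to be free in its binding domain — the clause headed by 'told'.
— Ethan: possessor inside the subject DP of the clause headed by 'told'; does not c-command the pronoun — Principle B does not apply; allowed.
— Ethan's son: subject of the clause headed by 'told'; c-commands the pronoun within its binding domain — blocked (Principle B).
— Tariq: object of the clause headed by 'assured'; c-commands the pronoun but lies outside its binding domain — allowed.

Ethan, Tariq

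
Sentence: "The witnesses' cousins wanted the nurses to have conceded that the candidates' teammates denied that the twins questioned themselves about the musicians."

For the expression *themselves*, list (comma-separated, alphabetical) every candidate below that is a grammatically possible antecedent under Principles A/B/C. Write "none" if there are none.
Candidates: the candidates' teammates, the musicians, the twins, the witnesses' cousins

the twins

*themselves* is a reflexive; Principle A requires it to be bound within its binding domain — the clause headed by 'questioned'.
— the candidates' teammates: subject of the clause headed by 'denied'; c-commands the reflexive but lies outside its binding domain — cannot bind it (Principle A).
— the musicians: second object of the clause headed by 'questioned'; does not c-command the reflexive — cannot bind it (Principle A).
— the twins: subject of the clause headed by 'questioned'; c-commands the reflexive within its binding domain — allowed (Principle A).
— the witnesses' cousins: subject of the matrix clause; c-commands the reflexive but lies outside its binding domain — cannot bind it (Principle A).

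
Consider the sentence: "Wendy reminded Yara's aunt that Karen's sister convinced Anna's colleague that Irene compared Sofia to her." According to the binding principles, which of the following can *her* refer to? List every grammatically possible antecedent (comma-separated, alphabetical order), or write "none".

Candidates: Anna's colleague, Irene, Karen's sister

Anna's colleague, Karen's sister

*her* is a pronoun; Principle B requires it to be free in its binding domain — the clause headed by 'compared'.
— Anna's colleague: object of the clause headed by 'convinced'; c-commands the pronoun but lies outside its binding domain — allowed.
— Irene: subject of the clause headed by 'compared'; c-commands the pronoun within its binding domain — blocked (Principle B).
— Karen's sister: subject of the clause headed by 'convinced'; c-commands the pronoun but lies outside its binding domain — allowed.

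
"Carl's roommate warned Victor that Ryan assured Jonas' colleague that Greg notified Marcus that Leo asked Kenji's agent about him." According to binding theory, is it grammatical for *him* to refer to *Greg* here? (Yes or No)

Yes

*Greg* is an R-expression; Principle C requires it to be free (not bound by any c-commanding expression).
— him: second object of the clause headed by 'asked'; the pronoun does not c-command the R-expression — coreference allowed.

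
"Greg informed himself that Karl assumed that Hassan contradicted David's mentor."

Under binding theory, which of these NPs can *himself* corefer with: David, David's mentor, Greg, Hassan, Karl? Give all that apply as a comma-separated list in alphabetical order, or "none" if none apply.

Greg

*himself* is a reflexive; Principle A requires it to be bound within its binding domain — the matrix clause.
— David: possessor inside the object DP of the clause headed by 'contradicted'; does not c-command the reflexive — cannot bind it (Principle A).
— David's mentor: object of the clause headed by 'contradicted'; does not c-command the reflexive — cannot bind it (Principle A).
— Greg: subject of the matrix clause; c-commands the reflexive within its binding domain — allowed (Principle A).
— Hassan: subject of the clause headed by 'contradicted'; does not c-command the reflexive — cannot bind it (Principle A).
— Karl: subject of the clause headed by 'assumed'; does not c-command the reflexive — cannot bind it (Principle A).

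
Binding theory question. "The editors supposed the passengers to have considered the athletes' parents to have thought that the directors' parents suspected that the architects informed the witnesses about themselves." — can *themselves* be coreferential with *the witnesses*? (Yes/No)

Yes

*themselves* is a reflexive; Principle A requires it to be bound within its binding domain — the clause headed by 'informed'.
— the witnesses: object of the clause headed by 'informed'; c-commands the reflexive within its binding domain — allowed (Principle A).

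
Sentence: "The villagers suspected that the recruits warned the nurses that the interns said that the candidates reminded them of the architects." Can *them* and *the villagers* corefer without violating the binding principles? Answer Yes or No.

*the villagers* is an R-expression; Principle C requires it to be free (not bound by any c-commanding expression).
— them: object of the clause headed by 'reminded'; the pronoun does not c-command the R-expression — coreference allowed.

Yes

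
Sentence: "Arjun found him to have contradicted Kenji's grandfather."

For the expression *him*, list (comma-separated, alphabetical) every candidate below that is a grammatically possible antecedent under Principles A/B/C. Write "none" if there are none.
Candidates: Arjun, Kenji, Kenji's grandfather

none

*him* is a pronoun; Principle B requires it to be free in its binding domain — the matrix clause.
— Arjun: subject of the matrix clause; c-commands the pronoun within its binding domain — blocked (Principle B).
— Kenji: possessor inside the object DP of the clause headed by 'contradicted'; is c-commanded by the pronoun; coreference would bind this R-expression — blocked (Principle C).
— Kenji's grandfather: object of the clause headed by 'contradicted'; is c-commanded by the pronoun; coreference would bind this R-expression — blocked (Principle C).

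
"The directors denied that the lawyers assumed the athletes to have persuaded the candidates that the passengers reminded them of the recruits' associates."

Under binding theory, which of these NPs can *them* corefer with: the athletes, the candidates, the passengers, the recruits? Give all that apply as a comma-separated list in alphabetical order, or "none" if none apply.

the athletes, the candidates

*them* is a pronoun; Principle B requires it to be free in its binding domain — the clause headed by 'reminded'.
— the athletes: subject of the clause headed by 'persuaded'; c-commands the pronoun but lies outside its binding domain — allowed.
— the candidates: object of the clause headed by 'persuaded'; c-commands the pronoun but lies outside its binding domain — allowed.
— the passengers: subject of the clause headed by 'reminded'; c-commands the pronoun within its binding domain — blocked (Principle B).
— the recruits: possessor inside the second object DP of the clause headed by 'reminded'; is c-commanded by the pronoun; coreference would bind this R-expression — blocked (Principle C).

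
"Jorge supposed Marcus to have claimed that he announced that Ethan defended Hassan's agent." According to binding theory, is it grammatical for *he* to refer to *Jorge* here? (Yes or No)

*Jorge* is an R-expression; Principle C requires it to be free (not bound by any c-commanding expression).
— he: subject of the clause headed by 'announced'; the pronoun does not c-command the R-expression — coreference allowed.

Yes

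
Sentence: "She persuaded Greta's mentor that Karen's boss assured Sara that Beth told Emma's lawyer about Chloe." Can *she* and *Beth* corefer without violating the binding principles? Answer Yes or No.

No

*Beth* is an R-expression; Principle C requires it to be free (not bound by any c-commanding expression).
— she: subject of the matrix clause; the pronoun c-commands the R-expression — coreference blocked (Principle C).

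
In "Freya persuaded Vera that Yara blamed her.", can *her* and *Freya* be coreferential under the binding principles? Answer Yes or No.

Yes

*Freya* is an R-expression; Principle C requires it to be free (not bound by any c-commanding expression).
— her: object of the clause headed by 'blamed'; the pronoun does not c-command the R-expression — coreference allowed.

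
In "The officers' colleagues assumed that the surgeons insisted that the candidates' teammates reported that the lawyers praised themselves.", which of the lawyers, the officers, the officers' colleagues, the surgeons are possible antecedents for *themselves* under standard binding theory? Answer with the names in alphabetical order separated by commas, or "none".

the lawyers

*themselves* is a reflexive; Principle A requires it to be bound within its binding domain — the clause headed by 'praised'.
— the lawyers: subject of the clause headed by 'praised'; c-commands the reflexive within its binding domain — allowed (Principle A).
— the officers: possessor inside the subject DP of the matrix clause; does not c-command the reflexive — cannot bind it (Principle A).
— the officers' colleagues: subject of the matrix clause; c-commands the reflexive but lies outside its binding domain — cannot bind it (Principle A).
— the surgeons: subject of the clause headed by 'insisted'; c-commands the reflexive but lies outside its binding domain — cannot bind it (Principle A).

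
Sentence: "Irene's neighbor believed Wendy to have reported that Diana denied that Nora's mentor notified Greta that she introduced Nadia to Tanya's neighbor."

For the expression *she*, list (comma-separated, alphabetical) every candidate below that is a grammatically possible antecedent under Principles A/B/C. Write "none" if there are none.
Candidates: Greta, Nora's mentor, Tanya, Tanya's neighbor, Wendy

*she* is a pronoun; Principle B requires it to be free in its binding domain — the clause headed by 'introduced'.
— Greta: object of the clause headed by 'notified'; c-commands the pronoun but lies outside its binding domain — allowed.
— Nora's mentor: subject of the clause headed by 'notified'; c-commands the pronoun but lies outside its binding domain — allowed.
— Tanya: possessor inside the second object DP of the clause headed by 'introduced'; is c-commanded by the pronoun; coreference would bind this R-expression — blocked (Principle C).
— Tanya's neighbor: second object of the clause headed by 'introduced'; is c-commanded by the pronoun; coreference would bind this R-expression — blocked (Principle C).
— Wendy: subject of the clause headed by 'reported'; c-commands the pronoun but lies outside its binding domain — allowed.

Greta, Nora's mentor, Wendy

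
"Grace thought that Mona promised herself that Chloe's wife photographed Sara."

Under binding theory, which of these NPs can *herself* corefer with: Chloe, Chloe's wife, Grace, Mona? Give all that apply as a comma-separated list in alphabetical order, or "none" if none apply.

*herself* is a reflexive; Principle A requires it to be bound within its binding domain — the clause headed by 'promised'.
— Chloe: possessor inside the subject DP of the clause headed by 'photographed'; does not c-command the reflexive — cannot bind it (Principle A).
— Chloe's wife: subject of the clause headed by 'photographed'; does not c-command the reflexive — cannot bind it (Principle A).
— Grace: subject of the matrix clause; c-commands the reflexive but lies outside its binding domain — cannot bind it (Principle A).
— Mona: subject of the clause headed by 'promised'; c-commands the reflexive within its binding domain — allowed (Principle A).

Mona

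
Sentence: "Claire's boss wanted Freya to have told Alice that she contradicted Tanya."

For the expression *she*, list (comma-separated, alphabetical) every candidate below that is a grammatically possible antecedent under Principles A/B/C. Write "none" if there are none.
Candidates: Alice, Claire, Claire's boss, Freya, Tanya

Alice, Claire, Claire's boss, Freya

*she* is a pronoun; Principle B requires it to be free in its binding domain — the clause headed by 'contradicted'.
— Alice: object of the clause headed by 'told'; c-commands the pronoun but lies outside its binding domain — allowed.
— Claire: possessor inside the subject DP of the matrix clause; does not c-command the pronoun — Principle B does not apply; allowed.
— Claire's boss: subject of the matrix clause; c-commands the pronoun but lies outside its binding domain — allowed.
— Freya: subject of the clause headed by 'told'; c-commands the pronoun but lies outside its binding domain — allowed.
— Tanya: object of the clause headed by 'contradicted'; is c-commanded by the pronoun; coreference would bind this R-expression — blocked (Principle C).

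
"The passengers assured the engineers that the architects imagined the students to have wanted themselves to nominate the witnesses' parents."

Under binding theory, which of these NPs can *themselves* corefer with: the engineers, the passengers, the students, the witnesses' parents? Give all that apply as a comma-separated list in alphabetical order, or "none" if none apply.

*themselves* is a reflexive; Principle A requires it to be bound within its binding domain — the clause headed by 'wanted'.
— the engineers: object of the matrix clause; c-commands the reflexive but lies outside its binding domain — cannot bind it (Principle A).
— the passengers: subject of the matrix clause; c-commands the reflexive but lies outside its binding domain — cannot bind it (Principle A).
— the students: subject of the clause headed by 'wanted'; c-commands the reflexive within its binding domain — allowed (Principle A).
— the witnesses' parents: object of the clause headed by 'nominate'; does not c-command the reflexive — cannot bind it (Principle A).

the students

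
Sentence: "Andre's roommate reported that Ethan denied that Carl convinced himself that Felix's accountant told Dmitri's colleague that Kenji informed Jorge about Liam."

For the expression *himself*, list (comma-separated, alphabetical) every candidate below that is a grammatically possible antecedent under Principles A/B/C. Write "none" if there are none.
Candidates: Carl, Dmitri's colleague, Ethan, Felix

*himself* is a reflexive; Principle A requires it to be bound within its binding domain — the clause headed by 'convinced'.
— Carl: subject of the clause headed by 'convinced'; c-commands the reflexive within its binding domain — allowed (Principle A).
— Dmitri's colleague: object of the clause headed by 'told'; does not c-command the reflexive — cannot bind it (Principle A).
— Ethan: subject of the clause headed by 'denied'; c-commands the reflexive but lies outside its binding domain — cannot bind it (Principle A).
— Felix: possessor inside the subject DP of the clause headed by 'told'; does not c-command the reflexive — cannot bind it (Principle A).

Carl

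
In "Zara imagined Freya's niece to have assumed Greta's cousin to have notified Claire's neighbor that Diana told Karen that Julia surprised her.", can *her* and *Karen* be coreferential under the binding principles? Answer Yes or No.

*Karen* is an R-expression; Principle C requires it to be free (not bound by any c-commanding expression).
— her: object of the clause headed by 'surprised'; the pronoun does not c-command the R-expression — coreference allowed.

Yes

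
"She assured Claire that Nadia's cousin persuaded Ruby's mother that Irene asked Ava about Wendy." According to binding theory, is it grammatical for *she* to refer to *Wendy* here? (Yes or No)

No

*Wendy* is an R-expression; Principle C requires it to be free (not bound by any c-commanding expression).
— she: subject of the matrix clause; the pronoun c-commands the R-expression — coreference blocked (Principle C).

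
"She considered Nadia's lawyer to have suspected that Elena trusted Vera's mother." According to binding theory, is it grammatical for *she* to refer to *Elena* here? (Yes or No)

*Elena* is an R-expression; Principle C requires it to be free (not bound by any c-commanding expression).
— she: subject of the matrix clause; the pronoun c-commands the R-expression — coreference blocked (Principle C).

No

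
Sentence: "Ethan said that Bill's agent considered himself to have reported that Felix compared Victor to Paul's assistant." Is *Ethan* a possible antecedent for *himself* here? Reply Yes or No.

No

*himself* is a reflexive; Principle A requires it to be bound within its binding domain — the clause headed by 'considered'.
— Ethan: subject of the matrix clause; c-commands the reflexive but lies outside its binding domain — cannot bind it (Principle A).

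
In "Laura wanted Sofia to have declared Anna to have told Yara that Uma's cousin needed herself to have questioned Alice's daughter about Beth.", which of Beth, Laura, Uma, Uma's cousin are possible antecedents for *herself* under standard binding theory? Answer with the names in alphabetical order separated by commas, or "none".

*herself* is a reflexive; Principle A requires it to be bound within its binding domain — the clause headed by 'needed'.
— Beth: second object of the clause headed by 'questioned'; does not c-command the reflexive — cannot bind it (Principle A).
— Laura: subject of the matrix clause; c-commands the reflexive but lies outside its binding domain — cannot bind it (Principle A).
— Uma: possessor inside the subject DP of the clause headed by 'needed'; does not c-command the reflexive — cannot bind it (Principle A).
— Uma's cousin: subject of the clause headed by 'needed'; c-commands the reflexive within its binding domain — allowed (Principle A).

Uma's cousin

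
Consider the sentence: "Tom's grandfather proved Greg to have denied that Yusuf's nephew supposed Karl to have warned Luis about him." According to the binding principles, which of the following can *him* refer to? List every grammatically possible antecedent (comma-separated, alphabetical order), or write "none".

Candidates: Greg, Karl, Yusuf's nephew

Greg, Yusuf's nephew

*him* is a pronoun; Principle B requires it to be free in its binding domain — the clause headed by 'warned'.
— Greg: subject of the clause headed by 'denied'; c-commands the pronoun but lies outside its binding domain — allowed.
— Karl: subject of the clause headed by 'warned'; c-commands the pronoun within its binding domain — blocked (Principle B).
— Yusuf's nephew: subject of the clause headed by 'supposed'; c-commands the pronoun but lies outside its binding domain — allowed.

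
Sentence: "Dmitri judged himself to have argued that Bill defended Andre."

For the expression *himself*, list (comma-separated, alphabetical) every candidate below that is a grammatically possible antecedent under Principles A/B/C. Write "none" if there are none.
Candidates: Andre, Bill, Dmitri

*himself* is a reflexive; Principle A requires it to be bound within its binding domain — the matrix clause.
— Andre: object of the clause headed by 'defended'; does not c-command the reflexive — cannot bind it (Principle A).
— Bill: subject of the clause headed by 'defended'; does not c-command the reflexive — cannot bind it (Principle A).
— Dmitri: subject of the matrix clause; c-commands the reflexive within its binding domain — allowed (Principle A).

Dmitri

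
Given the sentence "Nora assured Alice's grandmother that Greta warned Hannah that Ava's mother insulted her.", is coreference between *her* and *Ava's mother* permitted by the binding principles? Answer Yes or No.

No

*her* is a pronoun; Principle B requires it to be free in its binding domain — the clause headed by 'insulted'.
— Ava's mother: subject of the clause headed by 'insulted'; c-commands the pronoun within its binding domain — blocked (Principle B).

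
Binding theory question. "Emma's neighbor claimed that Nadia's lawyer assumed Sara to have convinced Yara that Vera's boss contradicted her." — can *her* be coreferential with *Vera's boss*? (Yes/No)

No

*her* is a pronoun; Principle B requires it to be free in its binding domain — the clause headed by 'contradicted'.
— Vera's boss: subject of the clause headed by 'contradicted'; c-commands the pronoun within its binding domain — blocked (Principle B).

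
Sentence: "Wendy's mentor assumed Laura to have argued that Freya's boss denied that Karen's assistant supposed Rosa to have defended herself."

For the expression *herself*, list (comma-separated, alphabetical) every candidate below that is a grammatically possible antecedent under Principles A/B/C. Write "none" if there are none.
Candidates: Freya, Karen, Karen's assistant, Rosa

Rosa

*herself* is a reflexive; Principle A requires it to be bound within its binding domain — the clause headed by 'defended'.
— Freya: possessor inside the subject DP of the clause headed by 'denied'; does not c-command the reflexive — cannot bind it (Principle A).
— Karen: possessor inside the subject DP of the clause headed by 'supposed'; does not c-command the reflexive — cannot bind it (Principle A).
— Karen's assistant: subject of the clause headed by 'supposed'; c-commands the reflexive but lies outside its binding domain — cannot bind it (Principle A).
— Rosa: subject of the clause headed by 'defended'; c-commands the reflexive within its binding domain — allowed (Principle A).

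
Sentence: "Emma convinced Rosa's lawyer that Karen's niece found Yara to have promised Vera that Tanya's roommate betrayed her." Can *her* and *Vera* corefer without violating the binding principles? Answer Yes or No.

*Vera* is an R-expression; Principle C requires it to be free (not bound by any c-commanding expression).
— her: object of the clause headed by 'betrayed'; the pronoun does not c-command the R-expression — coreference allowed.

Yes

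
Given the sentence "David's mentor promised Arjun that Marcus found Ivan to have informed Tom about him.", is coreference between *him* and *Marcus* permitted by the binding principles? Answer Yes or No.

Yes

*him* is a pronoun; Principle B requires it to be free in its binding domain — the clause headed by 'informed'.
— Marcus: subject of the clause headed by 'found'; c-commands the pronoun but lies outside its binding domain — allowed.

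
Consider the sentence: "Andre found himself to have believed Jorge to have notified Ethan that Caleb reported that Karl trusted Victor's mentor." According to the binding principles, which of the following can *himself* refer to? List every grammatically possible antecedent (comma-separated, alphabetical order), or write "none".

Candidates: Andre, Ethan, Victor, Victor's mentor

*himself* is a reflexive; Principle A requires it to be bound within its binding domain — the matrix clause.
— Andre: subject of the matrix clause; c-commands the reflexive within its binding domain — allowed (Principle A).
— Ethan: object of the clause headed by 'notified'; does not c-command the reflexive — cannot bind it (Principle A).
— Victor: possessor inside the object DP of the clause headed by 'trusted'; does not c-command the reflexive — cannot bind it (Principle A).
— Victor's mentor: object of the clause headed by 'trusted'; does not c-command the reflexive — cannot bind it (Principle A).

Andre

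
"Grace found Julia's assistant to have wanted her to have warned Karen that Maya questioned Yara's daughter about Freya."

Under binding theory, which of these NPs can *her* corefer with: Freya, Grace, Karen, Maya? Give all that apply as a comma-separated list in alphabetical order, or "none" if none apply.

Grace

*her* is a pronoun; Principle B requires it to be free in its binding domain — the clause headed by 'wanted'.
— Freya: second object of the clause headed by 'questioned'; is c-commanded by the pronoun; coreference would bind this R-expression — blocked (Principle C).
— Grace: subject of the matrix clause; c-commands the pronoun but lies outside its binding domain — allowed.
— Karen: object of the clause headed by 'warned'; is c-commanded by the pronoun; coreference would bind this R-expression — blocked (Principle C).
— Maya: subject of the clause headed by 'questioned'; is c-commanded by the pronoun; coreference would bind this R-expression — blocked (Principle C).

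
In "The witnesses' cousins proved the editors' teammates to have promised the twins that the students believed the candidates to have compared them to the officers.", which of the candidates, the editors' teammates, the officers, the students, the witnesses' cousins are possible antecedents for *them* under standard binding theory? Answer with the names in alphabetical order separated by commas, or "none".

the editors' teammates, the students, the witnesses' cousins

*them* is a pronoun; Principle B requires it to be free in its binding domain — the clause headed by 'compared'.
— the candidates: subject of the clause headed by 'compared'; c-commands the pronoun within its binding domain — blocked (Principle B).
— the editors' teammates: subject of the clause headed by 'promised'; c-commands the pronoun but lies outside its binding domain — allowed.
— the officers: second object of the clause headed by 'compared'; is c-commanded by the pronoun; coreference would bind this R-expression — blocked (Principle C).
— the students: subject of the clause headed by 'believed'; c-commands the pronoun but lies outside its binding domain — allowed.
— the witnesses' cousins: subject of the matrix clause; c-commands the pronoun but lies outside its binding domain — allowed.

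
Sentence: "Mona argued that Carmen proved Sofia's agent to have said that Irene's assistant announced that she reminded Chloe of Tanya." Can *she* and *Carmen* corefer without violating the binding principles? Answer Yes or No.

Yes

*Carmen* is an R-expression; Principle C requires it to be free (not bound by any c-commanding expression).
— she: subject of the clause headed by 'reminded'; the pronoun does not c-command the R-expression — coreference allowed.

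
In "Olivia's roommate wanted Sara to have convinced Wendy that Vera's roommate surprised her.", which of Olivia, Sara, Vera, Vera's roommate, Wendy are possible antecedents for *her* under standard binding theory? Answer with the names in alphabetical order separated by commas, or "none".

Olivia, Sara, Vera, Wendy

*her* is a pronoun; Principle B requires it to be free in its binding domain — the clause headed by 'surprised'.
— Olivia: possessor inside the subject DP of the matrix clause; does not c-command the pronoun — Principle B does not apply; allowed.
— Sara: subject of the clause headed by 'convinced'; c-commands the pronoun but lies outside its binding domain — allowed.
— Vera: possessor inside the subject DP of the clause headed by 'surprised'; does not c-command the pronoun — Principle B does not apply; allowed.
— Vera's roommate: subject of the clause headed by 'surprised'; c-commands the pronoun within its binding domain — blocked (Principle B).
— Wendy: object of the clause headed by 'convinced'; c-commands the pronoun but lies outside its binding domain — allowed.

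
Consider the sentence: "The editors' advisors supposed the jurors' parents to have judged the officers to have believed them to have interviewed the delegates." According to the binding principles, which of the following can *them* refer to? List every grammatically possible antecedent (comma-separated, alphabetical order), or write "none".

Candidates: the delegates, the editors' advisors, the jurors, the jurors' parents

*them* is a pronoun; Principle B requires it to be free in its binding domain — the clause headed by 'believed'.
— the delegates: object of the clause headed by 'interviewed'; is c-commanded by the pronoun; coreference would bind this R-expression — blocked (Principle C).
— the editors' advisors: subject of the matrix clause; c-commands the pronoun but lies outside its binding domain — allowed.
— the jurors: possessor inside the subject DP of the clause headed by 'judged'; does not c-command the pronoun — Principle B does not apply; allowed.
— the jurors' parents: subject of the clause headed by 'judged'; c-commands the pronoun but lies outside its binding domain — allowed.

the editors' advisors, the jurors, the jurors' parents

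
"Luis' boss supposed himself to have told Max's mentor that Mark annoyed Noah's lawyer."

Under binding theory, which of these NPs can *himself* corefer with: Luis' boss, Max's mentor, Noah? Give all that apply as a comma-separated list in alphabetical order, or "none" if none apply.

*himself* is a reflexive; Principle A requires it to be bound within its binding domain — the matrix clause.
— Luis' boss: subject of the matrix clause; c-commands the reflexive within its binding domain — allowed (Principle A).
— Max's mentor: object of the clause headed by 'told'; does not c-command the reflexive — cannot bind it (Principle A).
— Noah: possessor inside the object DP of the clause headed by 'annoyed'; does not c-command the reflexive — cannot bind it (Principle A).

Luis' boss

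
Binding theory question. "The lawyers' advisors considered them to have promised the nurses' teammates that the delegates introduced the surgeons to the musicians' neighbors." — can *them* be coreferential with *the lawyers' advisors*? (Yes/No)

No

*them* is a pronoun; Principle B requires it to be free in its binding domain — the matrix clause.
— the lawyers' advisors: subject of the matrix clause; c-commands the pronoun within its binding domain — blocked (Principle B).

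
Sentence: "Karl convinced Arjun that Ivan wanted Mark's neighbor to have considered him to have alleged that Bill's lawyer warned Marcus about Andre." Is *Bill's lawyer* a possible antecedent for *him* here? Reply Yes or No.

No

*him* is a pronoun; Principle B requires it to be free in its binding domain — the clause headed by 'considered'.
— Bill's lawyer: subject of the clause headed by 'warned'; is c-commanded by the pronoun; coreference would bind this R-expression — blocked (Principle C).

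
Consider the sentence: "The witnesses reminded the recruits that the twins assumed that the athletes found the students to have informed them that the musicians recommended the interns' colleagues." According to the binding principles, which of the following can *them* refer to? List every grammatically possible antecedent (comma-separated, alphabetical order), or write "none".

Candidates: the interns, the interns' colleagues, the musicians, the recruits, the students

the recruits

*them* is a pronoun; Principle B requires it to be free in its binding domain — the clause headed by 'informed'.
— the interns: possessor inside the object DP of the clause headed by 'recommended'; is c-commanded by the pronoun; coreference would bind this R-expression — blocked (Principle C).
— the interns' colleagues: object of the clause headed by 'recommended'; is c-commanded by the pronoun; coreference would bind this R-expression — blocked (Principle C).
— the musicians: subject of the clause headed by 'recommended'; is c-commanded by the pronoun; coreference would bind this R-expression — blocked (Principle C).
— the recruits: object of the matrix clause; c-commands the pronoun but lies outside its binding domain — allowed.
— the students: subject of the clause headed by 'informed'; c-commands the pronoun within its binding domain — blocked (Principle B).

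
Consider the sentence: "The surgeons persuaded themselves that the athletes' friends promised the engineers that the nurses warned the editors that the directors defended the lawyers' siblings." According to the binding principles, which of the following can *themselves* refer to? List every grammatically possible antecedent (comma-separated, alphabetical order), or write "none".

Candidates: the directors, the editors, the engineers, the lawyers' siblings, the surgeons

*themselves* is a reflexive; Principle A requires it to be bound within its binding domain — the matrix clause.
— the directors: subject of the clause headed by 'defended'; does not c-command the reflexive — cannot bind it (Principle A).
— the editors: object of the clause headed by 'warned'; does not c-command the reflexive — cannot bind it (Principle A).
— the engineers: object of the clause headed by 'promised'; does not c-command the reflexive — cannot bind it (Principle A).
— the lawyers' siblings: object of the clause headed by 'defended'; does not c-command the reflexive — cannot bind it (Principle A).
— the surgeons: subject of the matrix clause; c-commands the reflexive within its binding domain — allowed (Principle A).

the surgeons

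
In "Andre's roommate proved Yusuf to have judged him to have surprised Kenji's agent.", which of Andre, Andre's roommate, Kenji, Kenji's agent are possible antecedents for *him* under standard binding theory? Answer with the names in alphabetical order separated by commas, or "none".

*him* is a pronoun; Principle B requires it to be free in its binding domain — the clause headed by 'judged'.
— Andre: possessor inside the subject DP of the matrix clause; does not c-command the pronoun — Principle B does not apply; allowed.
— Andre's roommate: subject of the matrix clause; c-commands the pronoun but lies outside its binding domain — allowed.
— Kenji: possessor inside the object DP of the clause headed by 'surprised'; is c-commanded by the pronoun; coreference would bind this R-expression — blocked (Principle C).
— Kenji's agent: object of the clause headed by 'surprised'; is c-commanded by the pronoun; coreference would bind this R-expression — blocked (Principle C).

Andre, Andre's roommate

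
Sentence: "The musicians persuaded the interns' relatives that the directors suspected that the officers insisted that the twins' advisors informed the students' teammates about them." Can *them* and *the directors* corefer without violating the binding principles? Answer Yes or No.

*the directors* is an R-expression; Principle C requires it to be free (not bound by any c-commanding expression).
— them: second object of the clause headed by 'informed'; the pronoun does not c-command the R-expression — coreference allowed.

Yes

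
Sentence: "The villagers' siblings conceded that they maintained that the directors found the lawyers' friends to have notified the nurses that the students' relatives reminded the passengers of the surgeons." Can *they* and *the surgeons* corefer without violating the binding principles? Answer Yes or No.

*the surgeons* is an R-expression; Principle C requires it to be free (not bound by any c-commanding expression).
— they: subject of the clause headed by 'maintained'; the pronoun c-commands the R-expression — coreference blocked (Principle C).

No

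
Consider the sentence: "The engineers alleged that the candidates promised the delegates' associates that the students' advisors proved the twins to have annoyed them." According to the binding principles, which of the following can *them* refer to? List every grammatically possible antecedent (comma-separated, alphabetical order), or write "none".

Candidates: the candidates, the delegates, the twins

*them* is a pronoun; Principle B requires it to be free in its binding domain — the clause headed by 'annoyed'.
— the candidates: subject of the clause headed by 'promised'; c-commands the pronoun but lies outside its binding domain — allowed.
— the delegates: possessor inside the object DP of the clause headed by 'promised'; does not c-command the pronoun — Principle B does not apply; allowed.
— the twins: subject of the clause headed by 'annoyed'; c-commands the pronoun within its binding domain — blocked (Principle B).

the candidates, the delegates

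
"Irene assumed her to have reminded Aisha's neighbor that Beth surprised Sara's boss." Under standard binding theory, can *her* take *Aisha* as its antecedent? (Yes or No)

*her* is a pronoun; Principle B requires it to be free in its binding domain — the matrix clause.
— Aisha: possessor inside the object DP of the clause headed by 'reminded'; is c-commanded by the pronoun; coreference would bind this R-expression — blocked (Principle C).

No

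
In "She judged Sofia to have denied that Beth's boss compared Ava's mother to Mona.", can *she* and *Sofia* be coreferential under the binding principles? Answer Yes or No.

No

*Sofia* is an R-expression; Principle C requires it to be free (not bound by any c-commanding expression).
— she: subject of the matrix clause; the pronoun c-commands the R-expression — coreference blocked (Principle C).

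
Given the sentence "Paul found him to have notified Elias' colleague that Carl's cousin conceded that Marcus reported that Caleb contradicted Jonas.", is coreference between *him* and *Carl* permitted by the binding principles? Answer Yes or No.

*him* is a pronoun; Principle B requires it to be free in its binding domain — the matrix clause.
— Carl: possessor inside the subject DP of the clause headed by 'conceded'; is c-commanded by the pronoun; coreference would bind this R-expression — blocked (Principle C).

No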